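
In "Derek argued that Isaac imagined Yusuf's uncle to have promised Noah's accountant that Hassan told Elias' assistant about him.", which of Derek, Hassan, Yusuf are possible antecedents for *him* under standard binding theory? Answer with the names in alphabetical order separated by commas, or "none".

*him* is a pronoun; Principle B requires it to be free in its binding domain — the clause headed by 'told'.
— Derek: subject of the matrix clause; c-commands the pronoun but lies outside its binding domain — allowed.
— Hassan: subject of the clause headed by 'told'; c-commands the pronoun within its binding domain — blocked (Principle B).
— Yusuf: possessor inside the subject DP of the clause headed by 'promised'; does not c-command the pronoun — Principle B does not apply; allowed.

Derek, Yusuf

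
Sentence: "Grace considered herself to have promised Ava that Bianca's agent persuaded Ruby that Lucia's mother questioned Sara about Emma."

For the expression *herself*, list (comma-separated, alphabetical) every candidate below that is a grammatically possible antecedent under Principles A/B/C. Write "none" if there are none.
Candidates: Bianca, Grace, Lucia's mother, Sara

Grace

*herself* is a reflexive; Principle A requires it to be bound within its binding domain — the matrix clause.
— Bianca: possessor inside the subject DP of the clause headed by 'persuaded'; does not c-command the reflexive — cannot bind it (Principle A).
— Grace: subject of the matrix clause; c-commands the reflexive within its binding domain — allowed (Principle A).
— Lucia's mother: subject of the clause headed by 'questioned'; does not c-command the reflexive — cannot bind it (Principle A).
— Sara: object of the clause headed by 'questioned'; does not c-command the reflexive — cannot bind it (Principle A).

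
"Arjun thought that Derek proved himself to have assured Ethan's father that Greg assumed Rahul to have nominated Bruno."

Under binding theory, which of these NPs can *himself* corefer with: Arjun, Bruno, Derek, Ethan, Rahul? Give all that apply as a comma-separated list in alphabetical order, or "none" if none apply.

Derek

*himself* is a reflexive; Principle A requires it to be bound within its binding domain — the clause headed by 'proved'.
— Arjun: subject of the matrix clause; c-commands the reflexive but lies outside its binding domain — cannot bind it (Principle A).
— Bruno: object of the clause headed by 'nominated'; does not c-command the reflexive — cannot bind it (Principle A).
— Derek: subject of the clause headed by 'proved'; c-commands the reflexive within its binding domain — allowed (Principle A).
— Ethan: possessor inside the object DP of the clause headed by 'assured'; does not c-command the reflexive — cannot bind it (Principle A).
— Rahul: subject of the clause headed by 'nominated'; does not c-command the reflexive — cannot bind it (Principle A).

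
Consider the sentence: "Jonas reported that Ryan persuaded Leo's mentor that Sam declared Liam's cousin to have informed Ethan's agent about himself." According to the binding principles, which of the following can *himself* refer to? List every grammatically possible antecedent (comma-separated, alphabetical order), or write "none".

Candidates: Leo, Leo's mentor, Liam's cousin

Liam's cousin

*himself* is a reflexive; Principle A requires it to be bound within its binding domain — the clause headed by 'informed'.
— Leo: possessor inside the object DP of the clause headed by 'persuaded'; does not c-command the reflexive — cannot bind it (Principle A).
— Leo's mentor: object of the clause headed by 'persuaded'; c-commands the reflexive but lies outside its binding domain — cannot bind it (Principle A).
— Liam's cousin: subject of the clause headed by 'informed'; c-commands the reflexive within its binding domain — allowed (Principle A).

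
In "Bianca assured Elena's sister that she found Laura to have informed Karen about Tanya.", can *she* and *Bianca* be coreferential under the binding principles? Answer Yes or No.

Yes

*Bianca* is an R-expression; Principle C requires it to be free (not bound by any c-commanding expression).
— she: subject of the clause headed by 'found'; the pronoun does not c-command the R-expression — coreference allowed.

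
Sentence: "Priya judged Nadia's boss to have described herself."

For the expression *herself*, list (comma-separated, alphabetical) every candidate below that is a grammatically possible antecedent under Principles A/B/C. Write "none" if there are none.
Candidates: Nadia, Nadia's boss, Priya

*herself* is a reflexive; Principle A requires it to be bound within its binding domain — the clause headed by 'described'.
— Nadia: possessor inside the subject DP of the clause headed by 'described'; does not c-command the reflexive — cannot bind it (Principle A).
— Nadia's boss: subject of the clause headed by 'described'; c-commands the reflexive within its binding domain — allowed (Principle A).
— Priya: subject of the matrix clause; c-commands the reflexive but lies outside its binding domain — cannot bind it (Principle A).

Nadia's boss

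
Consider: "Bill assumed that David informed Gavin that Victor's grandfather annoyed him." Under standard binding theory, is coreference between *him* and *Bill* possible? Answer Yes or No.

Yes

*Bill* is an R-expression; Principle C requires it to be free (not bound by any c-commanding expression).
— him: object of the clause headed by 'annoyed'; the pronoun does not c-command the R-expression — coreference allowed.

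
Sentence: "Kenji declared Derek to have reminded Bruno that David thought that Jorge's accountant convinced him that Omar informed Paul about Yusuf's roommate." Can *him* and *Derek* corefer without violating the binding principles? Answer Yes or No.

*Derek* is an R-expression; Principle C requires it to be free (not bound by any c-commanding expression).
— him: object of the clause headed by 'convinced'; the pronoun does not c-command the R-expression — coreference allowed.

Yes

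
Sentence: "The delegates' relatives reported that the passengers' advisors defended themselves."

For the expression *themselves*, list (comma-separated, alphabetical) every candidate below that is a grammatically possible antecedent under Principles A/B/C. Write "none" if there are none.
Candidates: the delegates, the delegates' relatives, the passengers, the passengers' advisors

the passengers' advisors

*themselves* is a reflexive; Principle A requires it to be bound within its binding domain — the clause headed by 'defended'.
— the delegates: possessor inside the subject DP of the matrix clause; does not c-command the reflexive — cannot bind it (Principle A).
— the delegates' relatives: subject of the matrix clause; c-commands the reflexive but lies outside its binding domain — cannot bind it (Principle A).
— the passengers: possessor inside the subject DP of the clause headed by 'defended'; does not c-command the reflexive — cannot bind it (Principle A).
— the passengers' advisors: subject of the clause headed by 'defended'; c-commands the reflexive within its binding domain — allowed (Principle A).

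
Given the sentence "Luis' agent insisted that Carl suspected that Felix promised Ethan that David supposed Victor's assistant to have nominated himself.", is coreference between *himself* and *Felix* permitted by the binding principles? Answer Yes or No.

No

*himself* is a reflexive; Principle A requires it to be bound within its binding domain — the clause headed by 'nominated'.
— Felix: subject of the clause headed by 'promised'; c-commands the reflexive but lies outside its binding domain — cannot bind it (Principle A).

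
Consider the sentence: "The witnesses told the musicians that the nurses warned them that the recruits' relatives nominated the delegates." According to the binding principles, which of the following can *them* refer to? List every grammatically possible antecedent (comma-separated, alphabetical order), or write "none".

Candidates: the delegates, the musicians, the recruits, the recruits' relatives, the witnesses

*them* is a pronoun; Principle B requires it to be free in its binding domain — the clause headed by 'warned'.
— the delegates: object of the clause headed by 'nominated'; is c-commanded by the pronoun; coreference would bind this R-expression — blocked (Principle C).
— the musicians: object of the matrix clause; c-commands the pronoun but lies outside its binding domain — allowed.
— the recruits: possessor inside the subject DP of the clause headed by 'nominated'; is c-commanded by the pronoun; coreference would bind this R-expression — blocked (Principle C).
— the recruits' relatives: subject of the clause headed by 'nominated'; is c-commanded by the pronoun; coreference would bind this R-expression — blocked (Principle C).
— the witnesses: subject of the matrix clause; c-commands the pronoun but lies outside its binding domain — allowed.

the musicians, the witnesses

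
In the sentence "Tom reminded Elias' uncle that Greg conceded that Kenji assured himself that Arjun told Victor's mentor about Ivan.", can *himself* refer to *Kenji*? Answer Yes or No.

Yes

*himself* is a reflexive; Principle A requires it to be bound within its binding domain — the clause headed by 'assured'.
— Kenji: subject of the clause headed by 'assured'; c-commands the reflexive within its binding domain — allowed (Principle A).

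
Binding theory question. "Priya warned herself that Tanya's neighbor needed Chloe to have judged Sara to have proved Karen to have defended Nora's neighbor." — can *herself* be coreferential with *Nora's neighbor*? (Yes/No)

No

*herself* is a reflexive; Principle A requires it to be bound within its binding domain — the matrix clause.
— Nora's neighbor: object of the clause headed by 'defended'; does not c-command the reflexive — cannot bind it (Principle A).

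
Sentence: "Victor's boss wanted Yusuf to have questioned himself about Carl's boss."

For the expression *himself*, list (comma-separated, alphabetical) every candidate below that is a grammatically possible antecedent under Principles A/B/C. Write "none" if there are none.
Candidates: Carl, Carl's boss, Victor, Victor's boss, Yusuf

Yusuf

*himself* is a reflexive; Principle A requires it to be bound within its binding domain — the clause headed by 'questioned'.
— Carl: possessor inside the second object DP of the clause headed by 'questioned'; does not c-command the reflexive — cannot bind it (Principle A).
— Carl's boss: second object of the clause headed by 'questioned'; does not c-command the reflexive — cannot bind it (Principle A).
— Victor: possessor inside the subject DP of the matrix clause; does not c-command the reflexive — cannot bind it (Principle A).
— Victor's boss: subject of the matrix clause; c-commands the reflexive but lies outside its binding domain — cannot bind it (Principle A).
— Yusuf: subject of the clause headed by 'questioned'; c-commands the reflexive within its binding domain — allowed (Principle A).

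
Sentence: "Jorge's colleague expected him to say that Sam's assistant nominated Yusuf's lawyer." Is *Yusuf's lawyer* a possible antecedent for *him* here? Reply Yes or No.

No

*him* is a pronoun; Principle B requires it to be free in its binding domain — the matrix clause.
— Yusuf's lawyer: object of the clause headed by 'nominated'; is c-commanded by the pronoun; coreference would bind this R-expression — blocked (Principle C).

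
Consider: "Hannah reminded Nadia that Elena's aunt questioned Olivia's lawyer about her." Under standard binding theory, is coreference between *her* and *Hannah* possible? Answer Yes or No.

Yes

*Hannah* is an R-expression; Principle C requires it to be free (not bound by any c-commanding expression).
— her: second object of the clause headed by 'questioned'; the pronoun does not c-command the R-expression — coreference allowed.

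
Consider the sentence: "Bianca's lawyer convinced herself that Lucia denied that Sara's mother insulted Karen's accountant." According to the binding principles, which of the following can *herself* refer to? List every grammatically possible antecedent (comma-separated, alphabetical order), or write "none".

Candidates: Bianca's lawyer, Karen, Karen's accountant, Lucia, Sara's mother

Bianca's lawyer

*herself* is a reflexive; Principle A requires it to be bound within its binding domain — the matrix clause.
— Bianca's lawyer: subject of the matrix clause; c-commands the reflexive within its binding domain — allowed (Principle A).
— Karen: possessor inside the object DP of the clause headed by 'insulted'; does not c-command the reflexive — cannot bind it (Principle A).
— Karen's accountant: object of the clause headed by 'insulted'; does not c-command the reflexive — cannot bind it (Principle A).
— Lucia: subject of the clause headed by 'denied'; does not c-command the reflexive — cannot bind it (Principle A).
— Sara's mother: subject of the clause headed by 'insulted'; does not c-command the reflexive — cannot bind it (Principle A).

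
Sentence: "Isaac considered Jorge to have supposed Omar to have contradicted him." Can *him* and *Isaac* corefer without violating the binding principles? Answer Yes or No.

*Isaac* is an R-expression; Principle C requires it to be free (not bound by any c-commanding expression).
— him: object of the clause headed by 'contradicted'; the pronoun does not c-command the R-expression — coreference allowed.

Yes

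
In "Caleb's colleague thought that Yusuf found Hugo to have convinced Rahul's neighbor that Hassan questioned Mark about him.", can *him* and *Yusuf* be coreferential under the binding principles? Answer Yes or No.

Yes

*Yusuf* is an R-expression; Principle C requires it to be free (not bound by any c-commanding expression).
— him: second object of the clause headed by 'questioned'; the pronoun does not c-command the R-expression — coreference allowed.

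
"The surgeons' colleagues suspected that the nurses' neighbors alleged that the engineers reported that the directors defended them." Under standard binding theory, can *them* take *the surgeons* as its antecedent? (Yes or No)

*them* is a pronoun; Principle B requires it to be free in its binding domain — the clause headed by 'defended'.
— the surgeons: possessor inside the subject DP of the matrix clause; does not c-command the pronoun — Principle B does not apply; allowed.

Yes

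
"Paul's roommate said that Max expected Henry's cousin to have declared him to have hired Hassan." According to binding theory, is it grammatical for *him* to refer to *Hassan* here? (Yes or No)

No

*Hassan* is an R-expression; Principle C requires it to be free (not bound by any c-commanding expression).
— him: subject of the clause headed by 'hired'; the pronoun c-commands the R-expression — coreference blocked (Principle C).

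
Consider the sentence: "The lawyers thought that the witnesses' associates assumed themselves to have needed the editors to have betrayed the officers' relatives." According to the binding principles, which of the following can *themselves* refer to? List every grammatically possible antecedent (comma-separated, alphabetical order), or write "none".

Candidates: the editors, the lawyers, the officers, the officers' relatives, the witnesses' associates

*themselves* is a reflexive; Principle A requires it to be bound within its binding domain — the clause headed by 'assumed'.
— the editors: subject of the clause headed by 'betrayed'; does not c-command the reflexive — cannot bind it (Principle A).
— the lawyers: subject of the matrix clause; c-commands the reflexive but lies outside its binding domain — cannot bind it (Principle A).
— the officers: possessor inside the object DP of the clause headed by 'betrayed'; does not c-command the reflexive — cannot bind it (Principle A).
— the officers' relatives: object of the clause headed by 'betrayed'; does not c-command the reflexive — cannot bind it (Principle A).
— the witnesses' associates: subject of the clause headed by 'assumed'; c-commands the reflexive within its binding domain — allowed (Principle A).

the witnesses' associates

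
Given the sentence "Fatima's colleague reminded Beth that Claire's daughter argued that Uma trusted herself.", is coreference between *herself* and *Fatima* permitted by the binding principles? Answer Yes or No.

No

*herself* is a reflexive; Principle A requires it to be bound within its binding domain — the clause headed by 'trusted'.
— Fatima: possessor inside the subject DP of the matrix clause; does not c-command the reflexive — cannot bind it (Principle A).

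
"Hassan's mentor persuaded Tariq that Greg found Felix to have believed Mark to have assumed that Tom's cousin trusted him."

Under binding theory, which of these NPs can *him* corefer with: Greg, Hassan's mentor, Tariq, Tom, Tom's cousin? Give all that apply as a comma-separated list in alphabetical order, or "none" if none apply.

Greg, Hassan's mentor, Tariq, Tom

*him* is a pronoun; Principle B requires it to be free in its binding domain — the clause headed by 'trusted'.
— Greg: subject of the clause headed by 'found'; c-commands the pronoun but lies outside its binding domain — allowed.
— Hassan's mentor: subject of the matrix clause; c-commands the pronoun but lies outside its binding domain — allowed.
— Tariq: object of the matrix clause; c-commands the pronoun but lies outside its binding domain — allowed.
— Tom: possessor inside the subject DP of the clause headed by 'trusted'; does not c-command the pronoun — Principle B does not apply; allowed.
— Tom's cousin: subject of the clause headed by 'trusted'; c-commands the pronoun within its binding domain — blocked (Principle B).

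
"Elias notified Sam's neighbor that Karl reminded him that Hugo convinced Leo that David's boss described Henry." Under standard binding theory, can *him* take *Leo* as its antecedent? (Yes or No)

No

*him* is a pronoun; Principle B requires it to be free in its binding domain — the clause headed by 'reminded'.
— Leo: object of the clause headed by 'convinced'; is c-commanded by the pronoun; coreference would bind this R-expression — blocked (Principle C).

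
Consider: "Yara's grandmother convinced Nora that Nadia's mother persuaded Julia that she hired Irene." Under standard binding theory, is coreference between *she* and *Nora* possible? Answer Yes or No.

*Nora* is an R-expression; Principle C requires it to be free (not bound by any c-commanding expression).
— she: subject of the clause headed by 'hired'; the pronoun does not c-command the R-expression — coreference allowed.

Yes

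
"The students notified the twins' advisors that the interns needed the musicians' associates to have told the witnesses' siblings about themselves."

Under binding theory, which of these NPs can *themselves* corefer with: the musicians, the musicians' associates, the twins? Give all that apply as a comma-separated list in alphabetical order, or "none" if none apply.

the musicians' associates

*themselves* is a reflexive; Principle A requires it to be bound within its binding domain — the clause headed by 'told'.
— the musicians: possessor inside the subject DP of the clause headed by 'told'; does not c-command the reflexive — cannot bind it (Principle A).
— the musicians' associates: subject of the clause headed by 'told'; c-commands the reflexive within its binding domain — allowed (Principle A).
— the twins: possessor inside the object DP of the matrix clause; does not c-command the reflexive — cannot bind it (Principle A).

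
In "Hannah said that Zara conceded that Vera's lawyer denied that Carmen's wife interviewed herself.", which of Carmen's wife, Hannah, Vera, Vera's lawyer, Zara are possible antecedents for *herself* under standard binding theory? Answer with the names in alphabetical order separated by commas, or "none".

Carmen's wife

*herself* is a reflexive; Principle A requires it to be bound within its binding domain — the clause headed by 'interviewed'.
— Carmen's wife: subject of the clause headed by 'interviewed'; c-commands the reflexive within its binding domain — allowed (Principle A).
— Hannah: subject of the matrix clause; c-commands the reflexive but lies outside its binding domain — cannot bind it (Principle A).
— Vera: possessor inside the subject DP of the clause headed by 'denied'; does not c-command the reflexive — cannot bind it (Principle A).
— Vera's lawyer: subject of the clause headed by 'denied'; c-commands the reflexive but lies outside its binding domain — cannot bind it (Principle A).
— Zara: subject of the clause headed by 'conceded'; c-commands the reflexive but lies outside its binding domain — cannot bind it (Principle A).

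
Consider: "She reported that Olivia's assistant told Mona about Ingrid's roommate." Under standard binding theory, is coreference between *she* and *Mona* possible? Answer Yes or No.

*Mona* is an R-expression; Principle C requires it to be free (not bound by any c-commanding expression).
— she: subject of the matrix clause; the pronoun c-commands the R-expression — coreference blocked (Principle C).

No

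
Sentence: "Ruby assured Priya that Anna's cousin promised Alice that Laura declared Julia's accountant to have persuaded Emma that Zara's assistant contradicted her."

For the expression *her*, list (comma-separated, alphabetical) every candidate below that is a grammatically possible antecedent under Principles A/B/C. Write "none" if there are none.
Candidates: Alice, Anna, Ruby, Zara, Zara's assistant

*her* is a pronoun; Principle B requires it to be free in its binding domain — the clause headed by 'contradicted'.
— Alice: object of the clause headed by 'promised'; c-commands the pronoun but lies outside its binding domain — allowed.
— Anna: possessor inside the subject DP of the clause headed by 'promised'; does not c-command the pronoun — Principle B does not apply; allowed.
— Ruby: subject of the matrix clause; c-commands the pronoun but lies outside its binding domain — allowed.
— Zara: possessor inside the subject DP of the clause headed by 'contradicted'; does not c-command the pronoun — Principle B does not apply; allowed.
— Zara's assistant: subject of the clause headed by 'contradicted'; c-commands the pronoun within its binding domain — blocked (Principle B).

Alice, Anna, Ruby, Zara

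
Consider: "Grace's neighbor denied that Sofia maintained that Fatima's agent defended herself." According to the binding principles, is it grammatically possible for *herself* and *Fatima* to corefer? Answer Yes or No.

*herself* is a reflexive; Principle A requires it to be bound within its binding domain — the clause headed by 'defended'.
— Fatima: possessor inside the subject DP of the clause headed by 'defended'; does not c-command the reflexive — cannot bind it (Principle A).

No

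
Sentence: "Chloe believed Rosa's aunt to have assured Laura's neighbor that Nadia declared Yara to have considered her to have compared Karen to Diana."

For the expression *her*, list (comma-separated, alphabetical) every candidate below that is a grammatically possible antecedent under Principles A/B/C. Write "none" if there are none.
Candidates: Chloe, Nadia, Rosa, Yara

Chloe, Nadia, Rosa

*her* is a pronoun; Principle B requires it to be free in its binding domain — the clause headed by 'considered'.
— Chloe: subject of the matrix clause; c-commands the pronoun but lies outside its binding domain — allowed.
— Nadia: subject of the clause headed by 'declared'; c-commands the pronoun but lies outside its binding domain — allowed.
— Rosa: possessor inside the subject DP of the clause headed by 'assured'; does not c-command the pronoun — Principle B does not apply; allowed.
— Yara: subject of the clause headed by 'considered'; c-commands the pronoun within its binding domain — blocked (Principle B).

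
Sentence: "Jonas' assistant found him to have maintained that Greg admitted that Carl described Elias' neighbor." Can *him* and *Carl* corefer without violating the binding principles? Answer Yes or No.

*Carl* is an R-expression; Principle C requires it to be free (not bound by any c-commanding expression).
— him: subject of the clause headed by 'maintained'; the pronoun c-commands the R-expression — coreference blocked (Principle C).

No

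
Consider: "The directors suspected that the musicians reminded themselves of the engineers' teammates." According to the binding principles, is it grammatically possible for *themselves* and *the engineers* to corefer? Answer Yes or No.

No

*themselves* is a reflexive; Principle A requires it to be bound within its binding domain — the clause headed by 'reminded'.
— the engineers: possessor inside the second object DP of the clause headed by 'reminded'; does not c-command the reflexive — cannot bind it (Principle A).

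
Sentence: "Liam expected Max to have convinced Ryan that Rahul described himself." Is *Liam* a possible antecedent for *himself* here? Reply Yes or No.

*himself* is a reflexive; Principle A requires it to be bound within its binding domain — the clause headed by 'described'.
— Liam: subject of the matrix clause; c-commands the reflexive but lies outside its binding domain — cannot bind it (Principle A).

No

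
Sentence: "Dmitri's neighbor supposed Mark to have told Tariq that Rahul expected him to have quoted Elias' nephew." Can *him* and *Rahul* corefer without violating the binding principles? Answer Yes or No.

No

*Rahul* is an R-expression; Principle C requires it to be free (not bound by any c-commanding expression).
— him: subject of the clause headed by 'quoted'; the R-expression locally c-commands the pronoun — coreference blocked (Principle B on the pronoun).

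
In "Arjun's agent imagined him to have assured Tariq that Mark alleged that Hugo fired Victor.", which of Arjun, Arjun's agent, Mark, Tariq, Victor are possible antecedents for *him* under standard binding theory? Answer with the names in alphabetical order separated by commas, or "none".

Arjun

*him* is a pronoun; Principle B requires it to be free in its binding domain — the matrix clause.
— Arjun: possessor inside the subject DP of the matrix clause; does not c-command the pronoun — Principle B does not apply; allowed.
— Arjun's agent: subject of the matrix clause; c-commands the pronoun within its binding domain — blocked (Principle B).
— Mark: subject of the clause headed by 'alleged'; is c-commanded by the pronoun; coreference would bind this R-expression — blocked (Principle C).
— Tariq: object of the clause headed by 'assured'; is c-commanded by the pronoun; coreference would bind this R-expression — blocked (Principle C).
— Victor: object of the clause headed by 'fired'; is c-commanded by the pronoun; coreference would bind this R-expression — blocked (Principle C).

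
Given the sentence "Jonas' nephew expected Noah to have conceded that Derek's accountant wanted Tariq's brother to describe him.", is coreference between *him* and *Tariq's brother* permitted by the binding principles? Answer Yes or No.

No

*him* is a pronoun; Principle B requires it to be free in its binding domain — the clause headed by 'describe'.
— Tariq's brother: subject of the clause headed by 'describe'; c-commands the pronoun within its binding domain — blocked (Principle B).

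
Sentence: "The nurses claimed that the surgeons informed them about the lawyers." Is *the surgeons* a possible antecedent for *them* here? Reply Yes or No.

*them* is a pronoun; Principle B requires it to be free in its binding domain — the clause headed by 'informed'.
— the surgeons: subject of the clause headed by 'informed'; c-commands the pronoun within its binding domain — blocked (Principle B).

No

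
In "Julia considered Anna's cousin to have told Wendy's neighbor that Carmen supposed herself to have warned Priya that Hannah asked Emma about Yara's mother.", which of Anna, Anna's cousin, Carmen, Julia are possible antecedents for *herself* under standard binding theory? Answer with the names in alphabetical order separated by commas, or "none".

Carmen

*herself* is a reflexive; Principle A requires it to be bound within its binding domain — the clause headed by 'supposed'.
— Anna: possessor inside the subject DP of the clause headed by 'told'; does not c-command the reflexive — cannot bind it (Principle A).
— Anna's cousin: subject of the clause headed by 'told'; c-commands the reflexive but lies outside its binding domain — cannot bind it (Principle A).
— Carmen: subject of the clause headed by 'supposed'; c-commands the reflexive within its binding domain — allowed (Principle A).
— Julia: subject of the matrix clause; c-commands the reflexive but lies outside its binding domain — cannot bind it (Principle A).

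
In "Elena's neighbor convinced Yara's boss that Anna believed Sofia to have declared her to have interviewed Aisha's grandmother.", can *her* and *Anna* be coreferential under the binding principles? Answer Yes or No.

*Anna* is an R-expression; Principle C requires it to be free (not bound by any c-commanding expression).
— her: subject of the clause headed by 'interviewed'; the pronoun does not c-command the R-expression — coreference allowed.

Yes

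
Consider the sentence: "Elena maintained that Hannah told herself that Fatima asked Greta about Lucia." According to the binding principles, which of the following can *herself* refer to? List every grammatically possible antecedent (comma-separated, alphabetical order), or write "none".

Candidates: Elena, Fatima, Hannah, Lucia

*herself* is a reflexive; Principle A requires it to be bound within its binding domain — the clause headed by 'told'.
— Elena: subject of the matrix clause; c-commands the reflexive but lies outside its binding domain — cannot bind it (Principle A).
— Fatima: subject of the clause headed by 'asked'; does not c-command the reflexive — cannot bind it (Principle A).
— Hannah: subject of the clause headed by 'told'; c-commands the reflexive within its binding domain — allowed (Principle A).
— Lucia: second object of the clause headed by 'asked'; does not c-command the reflexive — cannot bind it (Principle A).

Hannah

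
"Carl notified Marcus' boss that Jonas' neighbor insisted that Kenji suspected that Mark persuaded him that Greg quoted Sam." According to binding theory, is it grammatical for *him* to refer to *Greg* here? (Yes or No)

No

*Greg* is an R-expression; Principle C requires it to be free (not bound by any c-commanding expression).
— him: object of the clause headed by 'persuaded'; the pronoun c-commands the R-expression — coreference blocked (Principle C).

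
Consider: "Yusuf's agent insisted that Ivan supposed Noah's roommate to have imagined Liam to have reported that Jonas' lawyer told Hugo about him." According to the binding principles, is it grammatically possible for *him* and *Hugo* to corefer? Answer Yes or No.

No

*him* is a pronoun; Principle B requires it to be free in its binding domain — the clause headed by 'told'.
— Hugo: object of the clause headed by 'told'; c-commands the pronoun within its binding domain — blocked (Principle B).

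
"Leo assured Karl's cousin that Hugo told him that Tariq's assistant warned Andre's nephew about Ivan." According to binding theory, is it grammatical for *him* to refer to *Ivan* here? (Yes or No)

No

*Ivan* is an R-expression; Principle C requires it to be free (not bound by any c-commanding expression).
— him: object of the clause headed by 'told'; the pronoun c-commands the R-expression — coreference blocked (Principle C).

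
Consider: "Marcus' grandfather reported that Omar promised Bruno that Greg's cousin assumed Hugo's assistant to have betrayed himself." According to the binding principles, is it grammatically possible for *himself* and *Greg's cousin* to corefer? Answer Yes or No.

No

*himself* is a reflexive; Principle A requires it to be bound within its binding domain — the clause headed by 'betrayed'.
— Greg's cousin: subject of the clause headed by 'assumed'; c-commands the reflexive but lies outside its binding domain — cannot bind it (Principle A).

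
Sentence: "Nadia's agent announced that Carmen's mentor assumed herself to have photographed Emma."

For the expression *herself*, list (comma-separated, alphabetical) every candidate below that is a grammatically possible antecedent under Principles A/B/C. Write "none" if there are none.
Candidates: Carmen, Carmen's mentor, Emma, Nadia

Carmen's mentor

*herself* is a reflexive; Principle A requires it to be bound within its binding domain — the clause headed by 'assumed'.
— Carmen: possessor inside the subject DP of the clause headed by 'assumed'; does not c-command the reflexive — cannot bind it (Principle A).
— Carmen's mentor: subject of the clause headed by 'assumed'; c-commands the reflexive within its binding domain — allowed (Principle A).
— Emma: object of the clause headed by 'photographed'; does not c-command the reflexive — cannot bind it (Principle A).
— Nadia: possessor inside the subject DP of the matrix clause; does not c-command the reflexive — cannot bind it (Principle A).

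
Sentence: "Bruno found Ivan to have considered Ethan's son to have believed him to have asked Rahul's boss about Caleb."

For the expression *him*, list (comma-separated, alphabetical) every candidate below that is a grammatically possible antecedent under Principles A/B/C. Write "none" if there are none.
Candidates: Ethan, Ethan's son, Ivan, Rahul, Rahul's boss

Ethan, Ivan

*him* is a pronoun; Principle B requires it to be free in its binding domain — the clause headed by 'believed'.
— Ethan: possessor inside the subject DP of the clause headed by 'believed'; does not c-command the pronoun — Principle B does not apply; allowed.
— Ethan's son: subject of the clause headed by 'believed'; c-commands the pronoun within its binding domain — blocked (Principle B).
— Ivan: subject of the clause headed by 'considered'; c-commands the pronoun but lies outside its binding domain — allowed.
— Rahul: possessor inside the object DP of the clause headed by 'asked'; is c-commanded by the pronoun; coreference would bind this R-expression — blocked (Principle C).
— Rahul's boss: object of the clause headed by 'asked'; is c-commanded by the pronoun; coreference would bind this R-expression — blocked (Principle C).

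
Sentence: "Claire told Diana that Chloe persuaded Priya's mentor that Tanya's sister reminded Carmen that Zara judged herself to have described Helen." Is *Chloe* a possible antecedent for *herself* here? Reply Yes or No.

No

*herself* is a reflexive; Principle A requires it to be bound within its binding domain — the clause headed by 'judged'.
— Chloe: subject of the clause headed by 'persuaded'; c-commands the reflexive but lies outside its binding domain — cannot bind it (Principle A).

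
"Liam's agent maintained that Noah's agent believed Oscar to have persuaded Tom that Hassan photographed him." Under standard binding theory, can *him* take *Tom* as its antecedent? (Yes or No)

*him* is a pronoun; Principle B requires it to be free in its binding domain — the clause headed by 'photographed'.
— Tom: object of the clause headed by 'persuaded'; c-commands the pronoun but lies outside its binding domain — allowed.

Yes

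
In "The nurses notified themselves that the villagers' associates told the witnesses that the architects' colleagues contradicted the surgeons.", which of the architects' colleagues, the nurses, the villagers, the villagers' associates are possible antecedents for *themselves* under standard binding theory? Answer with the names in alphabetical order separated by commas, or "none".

*themselves* is a reflexive; Principle A requires it to be bound within its binding domain — the matrix clause.
— the architects' colleagues: subject of the clause headed by 'contradicted'; does not c-command the reflexive — cannot bind it (Principle A).
— the nurses: subject of the matrix clause; c-commands the reflexive within its binding domain — allowed (Principle A).
— the villagers: possessor inside the subject DP of the clause headed by 'told'; does not c-command the reflexive — cannot bind it (Principle A).
— the villagers' associates: subject of the clause headed by 'told'; does not c-command the reflexive — cannot bind it (Principle A).

the nurses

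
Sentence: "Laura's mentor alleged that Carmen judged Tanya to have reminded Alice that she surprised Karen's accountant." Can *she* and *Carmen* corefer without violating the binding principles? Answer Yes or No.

Yes

*Carmen* is an R-expression; Principle C requires it to be free (not bound by any c-commanding expression).
— she: subject of the clause headed by 'surprised'; the pronoun does not c-command the R-expression — coreference allowed.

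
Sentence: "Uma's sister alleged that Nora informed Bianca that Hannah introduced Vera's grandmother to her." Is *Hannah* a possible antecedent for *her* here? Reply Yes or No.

No

*her* is a pronoun; Principle B requires it to be free in its binding domain — the clause headed by 'introduced'.
— Hannah: subject of the clause headed by 'introduced'; c-commands the pronoun within its binding domain — blocked (Principle B).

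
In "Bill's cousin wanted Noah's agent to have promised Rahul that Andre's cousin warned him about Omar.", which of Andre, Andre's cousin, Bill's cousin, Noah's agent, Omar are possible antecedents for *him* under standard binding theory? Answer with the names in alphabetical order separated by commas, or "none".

Andre, Bill's cousin, Noah's agent

*him* is a pronoun; Principle B requires it to be free in its binding domain — the clause headed by 'warned'.
— Andre: possessor inside the subject DP of the clause headed by 'warned'; does not c-command the pronoun — Principle B does not apply; allowed.
— Andre's cousin: subject of the clause headed by 'warned'; c-commands the pronoun within its binding domain — blocked (Principle B).
— Bill's cousin: subject of the matrix clause; c-commands the pronoun but lies outside its binding domain — allowed.
— Noah's agent: subject of the clause headed by 'promised'; c-commands the pronoun but lies outside its binding domain — allowed.
— Omar: second object of the clause headed by 'warned'; is c-commanded by the pronoun; coreference would bind this R-expression — blocked (Principle C).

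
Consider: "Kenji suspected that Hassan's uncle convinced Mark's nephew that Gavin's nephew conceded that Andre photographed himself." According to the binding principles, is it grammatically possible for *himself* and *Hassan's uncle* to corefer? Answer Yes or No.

No

*himself* is a reflexive; Principle A requires it to be bound within its binding domain — the clause headed by 'photographed'.
— Hassan's uncle: subject of the clause headed by 'convinced'; c-commands the reflexive but lies outside its binding domain — cannot bind it (Principle A).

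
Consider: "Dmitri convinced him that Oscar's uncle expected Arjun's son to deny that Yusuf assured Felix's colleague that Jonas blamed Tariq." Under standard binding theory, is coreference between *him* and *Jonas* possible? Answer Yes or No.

*Jonas* is an R-expression; Principle C requires it to be free (not bound by any c-commanding expression).
— him: object of the matrix clause; the pronoun c-commands the R-expression — coreference blocked (Principle C).

No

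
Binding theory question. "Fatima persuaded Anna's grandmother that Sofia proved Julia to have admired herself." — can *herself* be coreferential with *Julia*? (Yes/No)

Yes

*herself* is a reflexive; Principle A requires it to be bound within its binding domain — the clause headed by 'admired'.
— Julia: subject of the clause headed by 'admired'; c-commands the reflexive within its binding domain — allowed (Principle A).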